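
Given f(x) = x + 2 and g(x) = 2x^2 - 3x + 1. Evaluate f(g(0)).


g(0) = 1
f(1) = 3

3


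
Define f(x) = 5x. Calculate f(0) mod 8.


f(0) = 0
0 mod 8 = 0

0


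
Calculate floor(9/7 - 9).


9/7 = 1.2857
1.2857 - 9 = -7.7143
floor(-7.7143) = -8

-8


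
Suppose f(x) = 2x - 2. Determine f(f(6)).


f(6) = 10
f(10) = 18

18


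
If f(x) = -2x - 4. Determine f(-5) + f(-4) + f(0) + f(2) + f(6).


f(-5) = 6
f(-4) = 4
f(0) = -4
f(2) = -8
f(6) = -16
Sum = -18

-18


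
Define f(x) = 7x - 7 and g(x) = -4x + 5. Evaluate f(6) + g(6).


f(6) = 35
g(6) = -19
Sum = 16

16


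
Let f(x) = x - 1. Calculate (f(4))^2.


f(4) = 3
(3)^2 = 9

9


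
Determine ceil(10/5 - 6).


10/5 = 2
2 - 6 = -4
ceil(-4) = -4

-4


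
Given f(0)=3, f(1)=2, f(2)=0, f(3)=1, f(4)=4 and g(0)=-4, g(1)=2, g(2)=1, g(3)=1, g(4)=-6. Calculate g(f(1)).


f(1) = 2
g(2) = 1

1


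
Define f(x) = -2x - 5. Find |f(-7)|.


f(-7) = 9
|9| = 9

9


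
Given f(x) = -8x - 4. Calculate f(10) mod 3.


0


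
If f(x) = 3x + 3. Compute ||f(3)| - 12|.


f(3) = 12
|12| = 12
|12 - 12| = 0

0


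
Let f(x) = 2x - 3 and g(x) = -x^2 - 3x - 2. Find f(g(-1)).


g(-1) = 0
f(0) = -3

-3


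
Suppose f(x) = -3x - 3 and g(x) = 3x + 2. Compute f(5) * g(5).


-306


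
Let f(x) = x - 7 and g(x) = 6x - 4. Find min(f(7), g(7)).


f(7) = 0
g(7) = 38
min = 0

0


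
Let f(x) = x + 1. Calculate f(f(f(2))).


f(2) = 3
f(3) = 4
f(4) = 5

5


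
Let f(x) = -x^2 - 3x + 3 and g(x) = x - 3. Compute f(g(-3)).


-15


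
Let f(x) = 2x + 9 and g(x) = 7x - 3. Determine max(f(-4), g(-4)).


f(-4) = 1
g(-4) = -31
max = 1

1


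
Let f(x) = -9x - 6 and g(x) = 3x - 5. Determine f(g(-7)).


g(-7) = -26
f(-26) = 228

228


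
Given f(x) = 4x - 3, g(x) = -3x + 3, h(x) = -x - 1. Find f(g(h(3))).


57


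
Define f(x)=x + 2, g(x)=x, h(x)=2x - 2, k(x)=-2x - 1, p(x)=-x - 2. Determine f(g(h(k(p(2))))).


p(2) = -4
k(-4) = 7
h(7) = 12
g(12) = 12
f(12) = 14

14


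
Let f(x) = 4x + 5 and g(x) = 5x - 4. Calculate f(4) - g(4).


f(4) = 21
g(4) = 16
Difference = 5

5


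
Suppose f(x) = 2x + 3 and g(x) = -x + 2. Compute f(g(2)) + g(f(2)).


-2


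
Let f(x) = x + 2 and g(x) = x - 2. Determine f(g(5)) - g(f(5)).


f(g(5)) = 5
g(f(5)) = 5
Difference = 0

0


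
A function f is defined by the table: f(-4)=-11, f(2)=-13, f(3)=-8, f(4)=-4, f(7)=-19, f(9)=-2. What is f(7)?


Reading from the table at x = 7

-19


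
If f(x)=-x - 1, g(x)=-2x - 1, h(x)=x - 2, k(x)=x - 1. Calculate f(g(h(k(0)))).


k(0) = -1
h(-1) = -3
g(-3) = 5
f(5) = -6

-6


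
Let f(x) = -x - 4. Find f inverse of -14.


10


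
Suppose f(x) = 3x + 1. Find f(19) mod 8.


2


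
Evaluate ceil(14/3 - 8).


-3


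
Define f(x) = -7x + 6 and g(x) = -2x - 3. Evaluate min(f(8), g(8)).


f(8) = -50
g(8) = -19
min = -50

-50


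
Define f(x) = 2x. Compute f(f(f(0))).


f(0) = 0
f(0) = 0
f(0) = 0

0


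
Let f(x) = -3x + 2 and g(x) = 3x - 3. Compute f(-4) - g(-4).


29


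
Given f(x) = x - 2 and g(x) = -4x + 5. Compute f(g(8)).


g(8) = -27
f(-27) = -29

-29


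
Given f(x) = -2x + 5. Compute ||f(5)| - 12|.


f(5) = -5
|-5| = 5
|5 - 12| = 7

7


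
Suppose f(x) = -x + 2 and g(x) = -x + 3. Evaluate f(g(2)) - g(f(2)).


f(g(2)) = 1
g(f(2)) = 3
Difference = -2

-2


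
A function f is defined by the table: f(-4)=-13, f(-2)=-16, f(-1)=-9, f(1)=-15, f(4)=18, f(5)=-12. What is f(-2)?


Reading from the table at x = -2

-16


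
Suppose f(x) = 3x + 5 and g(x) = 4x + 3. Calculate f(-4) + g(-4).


-20


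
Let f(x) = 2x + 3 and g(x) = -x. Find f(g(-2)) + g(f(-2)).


f(g(-2)) = 7
g(f(-2)) = 1
Sum = 8

8


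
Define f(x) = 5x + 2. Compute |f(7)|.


f(7) = 37
|37| = 37

37


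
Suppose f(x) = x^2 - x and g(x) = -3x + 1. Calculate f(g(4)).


g(4) = -11
f(-11) = 1*(-11)^2 - 1*(-11) = 132

132


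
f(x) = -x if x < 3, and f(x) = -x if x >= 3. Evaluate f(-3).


-3 satisfies x < 3
f(-3) = 3

3


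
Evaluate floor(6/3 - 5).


6/3 = 2
2 - 5 = -3
floor(-3) = -3

-3


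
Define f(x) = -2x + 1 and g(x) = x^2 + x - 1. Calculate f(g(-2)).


g(-2) = 1
f(1) = -1

-1


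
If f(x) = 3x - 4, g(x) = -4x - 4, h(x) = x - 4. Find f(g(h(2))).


h(2) = -2
g(-2) = 4
f(4) = 8

8


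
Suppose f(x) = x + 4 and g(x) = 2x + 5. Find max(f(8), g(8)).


f(8) = 12
g(8) = 21
max = 21

21


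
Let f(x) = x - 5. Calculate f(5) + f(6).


f(5) = 0
f(6) = 1
Sum = 1

1


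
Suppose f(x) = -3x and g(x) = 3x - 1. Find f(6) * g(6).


f(6) = -18
g(6) = 17
Product = -306

-306


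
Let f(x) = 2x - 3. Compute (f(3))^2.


f(3) = 3
(3)^2 = 9

9


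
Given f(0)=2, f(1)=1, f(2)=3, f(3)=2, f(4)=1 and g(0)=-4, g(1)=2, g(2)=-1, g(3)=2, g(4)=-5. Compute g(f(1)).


f(1) = 1
g(1) = 2

2


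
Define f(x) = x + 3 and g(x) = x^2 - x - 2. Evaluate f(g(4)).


g(4) = 10
f(10) = 13

13


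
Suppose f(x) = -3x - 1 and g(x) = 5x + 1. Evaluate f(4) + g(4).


f(4) = -13
g(4) = 21
Sum = 8

8


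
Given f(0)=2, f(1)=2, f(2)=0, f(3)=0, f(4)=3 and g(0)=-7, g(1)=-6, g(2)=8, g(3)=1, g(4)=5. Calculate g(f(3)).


f(3) = 0
g(0) = -7

-7


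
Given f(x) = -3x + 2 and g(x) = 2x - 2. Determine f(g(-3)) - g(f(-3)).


f(g(-3)) = 26
g(f(-3)) = 20
Difference = 6

6


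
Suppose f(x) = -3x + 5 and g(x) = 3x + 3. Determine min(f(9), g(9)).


-22


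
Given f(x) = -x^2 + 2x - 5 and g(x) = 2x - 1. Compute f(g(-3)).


g(-3) = -7
f(-7) = (-1)*(-7)^2 + 2*(-7) - 5 = -68

-68


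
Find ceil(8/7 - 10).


8/7 = 1.1429
1.1429 - 10 = -8.8571
ceil(-8.8571) = -8

-8


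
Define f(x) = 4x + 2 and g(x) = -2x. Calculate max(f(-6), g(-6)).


f(-6) = -22
g(-6) = 12
max = 12

12


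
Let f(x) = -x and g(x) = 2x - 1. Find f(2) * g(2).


f(2) = -2
g(2) = 3
Product = -6

-6


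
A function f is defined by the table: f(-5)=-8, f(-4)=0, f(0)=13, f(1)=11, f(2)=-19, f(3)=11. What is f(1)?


Reading from the table at x = 1

11


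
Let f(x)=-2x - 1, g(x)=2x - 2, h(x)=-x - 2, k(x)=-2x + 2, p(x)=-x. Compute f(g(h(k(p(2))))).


p(2) = -2
k(-2) = 6
h(6) = -8
g(-8) = -18
f(-18) = 35

35


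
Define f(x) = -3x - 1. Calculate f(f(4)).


f(4) = -13
f(-13) = 38

38


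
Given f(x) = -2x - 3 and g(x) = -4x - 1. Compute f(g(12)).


g(12) = -49
f(-49) = 95

95


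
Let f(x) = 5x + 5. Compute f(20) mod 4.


1


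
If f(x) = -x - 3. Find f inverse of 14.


Solve -x - 3 = 14
x = (14 + 3) / (-1) = -17

-17


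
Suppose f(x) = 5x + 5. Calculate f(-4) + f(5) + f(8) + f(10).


f(-4) = -15
f(5) = 30
f(8) = 45
f(10) = 55
Sum = 115

115


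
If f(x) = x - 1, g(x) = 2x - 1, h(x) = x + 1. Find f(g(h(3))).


h(3) = 4
g(4) = 7
f(7) = 6

6


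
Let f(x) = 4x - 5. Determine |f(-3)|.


17


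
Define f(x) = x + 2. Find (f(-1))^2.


f(-1) = 1
(1)^2 = 1

1


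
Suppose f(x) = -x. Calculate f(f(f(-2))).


f(-2) = 2
f(2) = -2
f(-2) = 2

2


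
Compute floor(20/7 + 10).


12


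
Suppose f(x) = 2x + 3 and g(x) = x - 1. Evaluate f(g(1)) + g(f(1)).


f(g(1)) = 3
g(f(1)) = 4
Sum = 7

7


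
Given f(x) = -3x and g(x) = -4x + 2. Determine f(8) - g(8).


6


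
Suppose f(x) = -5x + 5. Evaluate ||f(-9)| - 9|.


f(-9) = 50
|50| = 50
|50 - 9| = 41

41


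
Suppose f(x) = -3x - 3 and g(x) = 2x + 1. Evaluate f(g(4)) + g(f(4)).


f(g(4)) = -30
g(f(4)) = -29
Sum = -59

-59


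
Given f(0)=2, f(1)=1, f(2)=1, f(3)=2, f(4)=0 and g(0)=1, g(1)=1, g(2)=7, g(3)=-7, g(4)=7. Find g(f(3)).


7


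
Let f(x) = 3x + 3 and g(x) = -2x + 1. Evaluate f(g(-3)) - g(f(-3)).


f(g(-3)) = 24
g(f(-3)) = 13
Difference = 11

11


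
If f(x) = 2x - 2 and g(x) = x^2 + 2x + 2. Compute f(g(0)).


g(0) = 2
f(2) = 2

2


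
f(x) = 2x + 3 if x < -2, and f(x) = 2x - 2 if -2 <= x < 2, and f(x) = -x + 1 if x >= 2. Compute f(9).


-8


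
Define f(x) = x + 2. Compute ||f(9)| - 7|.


f(9) = 11
|11| = 11
|11 - 7| = 4

4


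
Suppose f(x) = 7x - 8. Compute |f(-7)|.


f(-7) = -57
|-57| = 57

57


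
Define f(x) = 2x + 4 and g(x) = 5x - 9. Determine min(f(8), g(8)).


20


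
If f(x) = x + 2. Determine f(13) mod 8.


7


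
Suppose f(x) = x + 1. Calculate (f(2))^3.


27


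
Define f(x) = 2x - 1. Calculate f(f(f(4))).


25


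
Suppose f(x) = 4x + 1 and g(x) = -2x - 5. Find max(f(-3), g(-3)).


f(-3) = -11
g(-3) = 1
max = 1

1


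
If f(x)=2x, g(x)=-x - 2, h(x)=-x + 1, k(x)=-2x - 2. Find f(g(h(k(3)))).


k(3) = -8
h(-8) = 9
g(9) = -11
f(-11) = -22

-22


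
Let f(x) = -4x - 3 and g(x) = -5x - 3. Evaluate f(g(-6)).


g(-6) = 27
f(27) = -111

-111


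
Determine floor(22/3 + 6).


13


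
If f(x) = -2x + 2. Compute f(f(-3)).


-14


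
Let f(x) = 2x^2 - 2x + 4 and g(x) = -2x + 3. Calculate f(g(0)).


g(0) = 3
f(3) = 2*(3)^2 - 2*(3) + 4 = 16

16


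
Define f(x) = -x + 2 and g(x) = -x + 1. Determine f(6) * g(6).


f(6) = -4
g(6) = -5
Product = 20

20


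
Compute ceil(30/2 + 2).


30/2 = 15
15 + 2 = 17
ceil(17) = 17

17


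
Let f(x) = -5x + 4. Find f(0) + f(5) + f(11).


f(0) = 4
f(5) = -21
f(11) = -51
Sum = -68

-68


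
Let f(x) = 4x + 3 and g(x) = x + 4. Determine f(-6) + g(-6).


f(-6) = -21
g(-6) = -2
Sum = -23

-23


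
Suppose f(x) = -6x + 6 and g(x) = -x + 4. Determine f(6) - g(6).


-28


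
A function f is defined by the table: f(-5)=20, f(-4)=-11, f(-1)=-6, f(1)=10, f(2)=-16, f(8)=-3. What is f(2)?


Reading from the table at x = 2

-16


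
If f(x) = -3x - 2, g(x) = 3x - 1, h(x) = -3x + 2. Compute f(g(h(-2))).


h(-2) = 8
g(8) = 23
f(23) = -71

-71


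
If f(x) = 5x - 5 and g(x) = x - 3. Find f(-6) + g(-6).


f(-6) = -35
g(-6) = -9
Sum = -44

-44


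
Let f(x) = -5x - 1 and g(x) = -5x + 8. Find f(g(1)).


g(1) = 3
f(3) = -16

-16


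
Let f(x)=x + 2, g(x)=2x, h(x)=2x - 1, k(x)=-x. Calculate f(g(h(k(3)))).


k(3) = -3
h(-3) = -7
g(-7) = -14
f(-14) = -12

-12


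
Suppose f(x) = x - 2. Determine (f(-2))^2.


f(-2) = -4
(-4)^2 = 16

16


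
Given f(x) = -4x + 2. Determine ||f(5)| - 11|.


f(5) = -18
|-18| = 18
|18 - 11| = 7

7


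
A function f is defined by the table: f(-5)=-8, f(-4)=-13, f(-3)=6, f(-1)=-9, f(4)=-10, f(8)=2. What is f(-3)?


Reading from the table at x = -3

6


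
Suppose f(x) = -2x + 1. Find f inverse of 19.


Solve -2x + 1 = 19
x = (19 - 1) / (-2) = -9

-9


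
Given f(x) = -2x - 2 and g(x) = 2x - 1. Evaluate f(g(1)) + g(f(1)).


f(g(1)) = -4
g(f(1)) = -9
Sum = -13

-13


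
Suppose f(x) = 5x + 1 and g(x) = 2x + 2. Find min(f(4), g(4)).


f(4) = 21
g(4) = 10
min = 10

10


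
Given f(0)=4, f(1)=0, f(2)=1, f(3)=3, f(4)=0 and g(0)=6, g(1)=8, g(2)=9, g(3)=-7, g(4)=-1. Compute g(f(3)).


f(3) = 3
g(3) = -7

-7


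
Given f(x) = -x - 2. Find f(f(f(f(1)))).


1


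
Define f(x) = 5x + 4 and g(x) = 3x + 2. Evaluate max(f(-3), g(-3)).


-7


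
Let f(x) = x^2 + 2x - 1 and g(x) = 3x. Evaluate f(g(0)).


g(0) = 0
f(0) = 1*(0)^2 + 2*(0) - 1 = -1

-1


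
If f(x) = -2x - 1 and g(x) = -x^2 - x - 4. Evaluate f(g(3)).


g(3) = -16
f(-16) = 31

31


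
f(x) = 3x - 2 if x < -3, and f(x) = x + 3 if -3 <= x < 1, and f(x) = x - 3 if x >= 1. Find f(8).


8 satisfies x >= 1
f(8) = 5

5


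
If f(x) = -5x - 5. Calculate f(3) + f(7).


f(3) = -20
f(7) = -40
Sum = -60

-60


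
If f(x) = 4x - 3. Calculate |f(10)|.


f(10) = 37
|37| = 37

37


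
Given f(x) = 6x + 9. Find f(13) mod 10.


7


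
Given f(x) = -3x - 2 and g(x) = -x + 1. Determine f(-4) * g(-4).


f(-4) = 10
g(-4) = 5
Product = 50

50


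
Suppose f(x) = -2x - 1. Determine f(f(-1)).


f(-1) = 1
f(1) = -3

-3


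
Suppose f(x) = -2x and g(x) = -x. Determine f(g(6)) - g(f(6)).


f(g(6)) = 12
g(f(6)) = 12
Difference = 0

0


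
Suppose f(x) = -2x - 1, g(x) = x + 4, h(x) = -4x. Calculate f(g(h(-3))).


-33


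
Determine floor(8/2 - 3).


8/2 = 4
4 - 3 = 1
floor(1) = 1

1


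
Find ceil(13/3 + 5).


13/3 = 4.3333
4.3333 + 5 = 9.3333
ceil(9.3333) = 10

10


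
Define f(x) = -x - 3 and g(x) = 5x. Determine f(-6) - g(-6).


f(-6) = 3
g(-6) = -30
Difference = 33

33


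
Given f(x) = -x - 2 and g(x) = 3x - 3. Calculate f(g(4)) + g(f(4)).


f(g(4)) = -11
g(f(4)) = -21
Sum = -32

-32


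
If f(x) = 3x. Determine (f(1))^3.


f(1) = 3
(3)^3 = 27

27


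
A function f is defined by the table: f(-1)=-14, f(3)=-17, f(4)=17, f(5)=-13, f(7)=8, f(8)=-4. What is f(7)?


Reading from the table at x = 7

8


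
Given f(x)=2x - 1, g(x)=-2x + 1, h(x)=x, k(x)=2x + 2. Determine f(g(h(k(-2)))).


k(-2) = -2
h(-2) = -2
g(-2) = 5
f(5) = 9

9


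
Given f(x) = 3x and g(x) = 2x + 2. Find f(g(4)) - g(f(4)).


f(g(4)) = 30
g(f(4)) = 26
Difference = 4

4


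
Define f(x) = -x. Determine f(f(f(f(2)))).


f(2) = -2
f(-2) = 2
f(2) = -2
f(-2) = 2

2


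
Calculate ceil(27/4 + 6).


27/4 = 6.75
6.75 + 6 = 12.75
ceil(12.75) = 13

13


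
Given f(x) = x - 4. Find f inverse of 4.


8


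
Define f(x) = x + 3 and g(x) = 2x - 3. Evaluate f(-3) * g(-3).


f(-3) = 0
g(-3) = -9
Product = 0

0


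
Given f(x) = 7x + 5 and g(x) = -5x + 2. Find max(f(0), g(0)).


f(0) = 5
g(0) = 2
max = 5

5


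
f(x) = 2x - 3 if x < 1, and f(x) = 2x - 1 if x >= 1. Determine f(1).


1 satisfies x >= 1
f(1) = 1

1


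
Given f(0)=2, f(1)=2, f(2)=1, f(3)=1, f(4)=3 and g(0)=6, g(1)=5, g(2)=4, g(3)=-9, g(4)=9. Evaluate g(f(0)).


f(0) = 2
g(2) = 4

4


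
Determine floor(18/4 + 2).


18/4 = 4.5
4.5 + 2 = 6.5
floor(6.5) = 6

6


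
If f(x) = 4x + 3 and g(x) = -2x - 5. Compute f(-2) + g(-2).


f(-2) = -5
g(-2) = -1
Sum = -6

-6


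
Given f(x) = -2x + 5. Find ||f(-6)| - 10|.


f(-6) = 17
|17| = 17
|17 - 10| = 7

7


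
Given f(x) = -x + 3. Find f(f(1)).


f(1) = 2
f(2) = 1

1


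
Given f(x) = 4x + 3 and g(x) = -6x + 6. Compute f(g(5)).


g(5) = -24
f(-24) = -93

-93


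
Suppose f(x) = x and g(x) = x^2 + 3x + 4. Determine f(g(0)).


4


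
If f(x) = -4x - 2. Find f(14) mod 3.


f(14) = -58
-58 mod 3 = 2

2


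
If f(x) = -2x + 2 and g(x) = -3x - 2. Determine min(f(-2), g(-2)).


f(-2) = 6
g(-2) = 4
min = 4

4


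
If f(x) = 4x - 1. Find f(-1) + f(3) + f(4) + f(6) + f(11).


f(-1) = -5
f(3) = 11
f(4) = 15
f(6) = 23
f(11) = 43
Sum = 87

87


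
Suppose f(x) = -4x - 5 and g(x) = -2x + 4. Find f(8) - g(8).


f(8) = -37
g(8) = -12
Difference = -25

-25


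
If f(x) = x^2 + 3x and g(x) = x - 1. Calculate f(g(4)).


g(4) = 3
f(3) = 1*(3)^2 + 3*(3) = 18

18


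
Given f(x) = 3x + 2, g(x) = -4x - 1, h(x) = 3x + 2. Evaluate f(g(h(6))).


-241


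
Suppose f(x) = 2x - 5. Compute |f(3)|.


f(3) = 1
|1| = 1

1


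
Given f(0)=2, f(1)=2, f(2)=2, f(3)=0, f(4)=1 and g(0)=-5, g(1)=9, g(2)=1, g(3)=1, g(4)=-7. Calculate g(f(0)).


f(0) = 2
g(2) = 1

1


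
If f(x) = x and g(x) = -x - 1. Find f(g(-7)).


g(-7) = 6
f(6) = 6

6


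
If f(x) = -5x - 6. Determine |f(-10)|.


f(-10) = 44
|44| = 44

44


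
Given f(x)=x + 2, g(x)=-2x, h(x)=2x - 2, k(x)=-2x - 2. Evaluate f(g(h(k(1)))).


k(1) = -4
h(-4) = -10
g(-10) = 20
f(20) = 22

22


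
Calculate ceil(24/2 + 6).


18


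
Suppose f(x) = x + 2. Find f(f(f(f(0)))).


f(0) = 2
f(2) = 4
f(4) = 6
f(6) = 8

8


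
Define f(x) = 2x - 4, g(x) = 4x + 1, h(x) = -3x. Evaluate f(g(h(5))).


-122


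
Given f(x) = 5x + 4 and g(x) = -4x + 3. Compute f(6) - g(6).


f(6) = 34
g(6) = -21
Difference = 55

55


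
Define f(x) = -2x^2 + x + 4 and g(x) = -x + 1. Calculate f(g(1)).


g(1) = 0
f(0) = (-2)*(0)^2 + 1*(0) + 4 = 4

4


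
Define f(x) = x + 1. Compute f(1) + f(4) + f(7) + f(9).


f(1) = 2
f(4) = 5
f(7) = 8
f(9) = 10
Sum = 25

25


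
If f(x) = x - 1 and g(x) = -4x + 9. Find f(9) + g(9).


-19


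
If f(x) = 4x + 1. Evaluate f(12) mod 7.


f(12) = 49
49 mod 7 = 0

0


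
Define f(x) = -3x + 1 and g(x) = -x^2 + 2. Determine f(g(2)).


g(2) = -2
f(-2) = 7

7


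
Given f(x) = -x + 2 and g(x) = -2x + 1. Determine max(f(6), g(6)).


f(6) = -4
g(6) = -11
max = -4

-4


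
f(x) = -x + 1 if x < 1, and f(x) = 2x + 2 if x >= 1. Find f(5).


5 satisfies x >= 1
f(5) = 12

12


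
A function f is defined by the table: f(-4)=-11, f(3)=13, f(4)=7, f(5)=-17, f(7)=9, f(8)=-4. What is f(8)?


Reading from the table at x = 8

-4


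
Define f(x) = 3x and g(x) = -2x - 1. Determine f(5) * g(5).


f(5) = 15
g(5) = -11
Product = -165

-165


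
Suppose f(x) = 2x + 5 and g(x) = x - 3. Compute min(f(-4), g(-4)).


f(-4) = -3
g(-4) = -7
min = -7

-7


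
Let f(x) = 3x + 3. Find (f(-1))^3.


f(-1) = 0
(0)^3 = 0

0


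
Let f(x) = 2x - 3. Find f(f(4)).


7


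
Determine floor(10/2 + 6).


10/2 = 5
5 + 6 = 11
floor(11) = 11

11


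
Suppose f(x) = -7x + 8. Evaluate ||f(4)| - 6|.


14


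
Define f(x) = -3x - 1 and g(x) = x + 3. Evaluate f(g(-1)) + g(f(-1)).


f(g(-1)) = -7
g(f(-1)) = 5
Sum = -2

-2


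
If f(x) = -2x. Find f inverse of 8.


Solve -2x = 8
x = (8) / (-2) = -4

-4


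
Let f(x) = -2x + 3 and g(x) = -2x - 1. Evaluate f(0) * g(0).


f(0) = 3
g(0) = -1
Product = -3

-3


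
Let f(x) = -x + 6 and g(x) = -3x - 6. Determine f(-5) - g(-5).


2


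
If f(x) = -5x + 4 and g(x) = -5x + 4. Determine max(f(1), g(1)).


-1


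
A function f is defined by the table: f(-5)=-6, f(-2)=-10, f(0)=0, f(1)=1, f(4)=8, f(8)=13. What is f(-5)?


Reading from the table at x = -5

-6


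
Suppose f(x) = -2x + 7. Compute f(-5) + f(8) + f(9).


-3


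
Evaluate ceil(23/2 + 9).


23/2 = 11.5
11.5 + 9 = 20.5
ceil(20.5) = 21

21


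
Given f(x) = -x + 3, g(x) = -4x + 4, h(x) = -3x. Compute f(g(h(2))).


h(2) = -6
g(-6) = 28
f(28) = -25

-25


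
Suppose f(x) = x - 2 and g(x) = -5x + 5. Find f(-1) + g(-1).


f(-1) = -3
g(-1) = 10
Sum = 7

7


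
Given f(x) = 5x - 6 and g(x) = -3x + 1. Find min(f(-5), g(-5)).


f(-5) = -31
g(-5) = 16
min = -31

-31


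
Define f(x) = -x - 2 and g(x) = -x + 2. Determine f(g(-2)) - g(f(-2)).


-8


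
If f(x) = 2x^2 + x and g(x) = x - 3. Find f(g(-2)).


g(-2) = -5
f(-5) = 2*(-5)^2 + 1*(-5) = 45

45


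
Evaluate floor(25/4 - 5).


1


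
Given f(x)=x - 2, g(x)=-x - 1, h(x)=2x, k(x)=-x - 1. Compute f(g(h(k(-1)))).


k(-1) = 0
h(0) = 0
g(0) = -1
f(-1) = -3

-3


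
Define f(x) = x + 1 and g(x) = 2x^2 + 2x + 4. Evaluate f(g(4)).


45


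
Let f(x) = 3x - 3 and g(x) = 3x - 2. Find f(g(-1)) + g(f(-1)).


f(g(-1)) = -18
g(f(-1)) = -20
Sum = -38

-38


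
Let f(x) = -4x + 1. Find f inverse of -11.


3


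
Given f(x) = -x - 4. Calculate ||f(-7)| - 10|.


f(-7) = 3
|3| = 3
|3 - 10| = 7

7


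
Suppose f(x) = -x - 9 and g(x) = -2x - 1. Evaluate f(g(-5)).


-18


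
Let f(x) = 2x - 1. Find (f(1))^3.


f(1) = 1
(1)^3 = 1

1


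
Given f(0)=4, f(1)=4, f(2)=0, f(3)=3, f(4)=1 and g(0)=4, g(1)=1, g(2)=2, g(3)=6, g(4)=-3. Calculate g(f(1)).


f(1) = 4
g(4) = -3

-3


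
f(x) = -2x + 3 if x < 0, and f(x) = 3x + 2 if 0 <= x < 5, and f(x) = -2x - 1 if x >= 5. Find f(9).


9 satisfies x >= 5
f(9) = -19

-19


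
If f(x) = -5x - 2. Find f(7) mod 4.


3


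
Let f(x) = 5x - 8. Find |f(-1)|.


f(-1) = -13
|-13| = 13

13


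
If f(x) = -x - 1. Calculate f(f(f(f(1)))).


f(1) = -2
f(-2) = 1
f(1) = -2
f(-2) = 1

1


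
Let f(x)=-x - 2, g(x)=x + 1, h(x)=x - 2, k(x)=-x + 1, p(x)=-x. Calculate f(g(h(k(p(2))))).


p(2) = -2
k(-2) = 3
h(3) = 1
g(1) = 2
f(2) = -4

-4


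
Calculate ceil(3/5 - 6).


3/5 = 0.6
0.6 - 6 = -5.4
ceil(-5.4) = -5

-5


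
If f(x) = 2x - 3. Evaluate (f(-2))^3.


f(-2) = -7
(-7)^3 = -343

-343


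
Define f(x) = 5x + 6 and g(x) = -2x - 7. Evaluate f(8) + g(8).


f(8) = 46
g(8) = -23
Sum = 23

23


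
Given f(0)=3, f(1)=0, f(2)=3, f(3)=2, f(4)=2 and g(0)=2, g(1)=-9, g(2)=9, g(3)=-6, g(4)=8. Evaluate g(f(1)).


f(1) = 0
g(0) = 2

2


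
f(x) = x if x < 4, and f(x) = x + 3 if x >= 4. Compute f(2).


2 satisfies x < 4
f(2) = 2

2


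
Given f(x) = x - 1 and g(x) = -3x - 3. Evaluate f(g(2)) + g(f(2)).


-16


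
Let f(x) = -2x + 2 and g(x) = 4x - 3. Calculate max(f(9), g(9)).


f(9) = -16
g(9) = 33
max = 33

33


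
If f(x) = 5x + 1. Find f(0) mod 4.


1


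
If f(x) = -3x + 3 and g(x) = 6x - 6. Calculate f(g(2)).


g(2) = 6
f(6) = -15

-15


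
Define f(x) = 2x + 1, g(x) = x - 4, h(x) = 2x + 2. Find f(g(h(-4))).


h(-4) = -6
g(-6) = -10
f(-10) = -19

-19


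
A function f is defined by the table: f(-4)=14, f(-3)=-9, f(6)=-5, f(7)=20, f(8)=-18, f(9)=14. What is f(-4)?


Reading from the table at x = -4

14


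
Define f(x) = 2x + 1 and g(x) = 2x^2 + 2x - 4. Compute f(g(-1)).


g(-1) = -4
f(-4) = -7

-7


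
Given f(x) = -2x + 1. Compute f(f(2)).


7


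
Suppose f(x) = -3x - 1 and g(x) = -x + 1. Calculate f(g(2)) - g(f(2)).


f(g(2)) = 2
g(f(2)) = 8
Difference = -6

-6


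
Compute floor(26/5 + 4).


9


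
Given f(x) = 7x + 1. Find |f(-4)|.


f(-4) = -27
|-27| = 27

27


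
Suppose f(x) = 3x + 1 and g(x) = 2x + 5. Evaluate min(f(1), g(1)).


f(1) = 4
g(1) = 7
min = 4

4


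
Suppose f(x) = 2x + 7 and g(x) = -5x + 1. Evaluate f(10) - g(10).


f(10) = 27
g(10) = -49
Difference = 76

76


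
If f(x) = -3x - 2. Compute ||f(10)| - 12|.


f(10) = -32
|-32| = 32
|32 - 12| = 20

20


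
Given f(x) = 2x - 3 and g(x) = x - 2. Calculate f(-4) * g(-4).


f(-4) = -11
g(-4) = -6
Product = 66

66


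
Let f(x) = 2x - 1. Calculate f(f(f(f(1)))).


f(1) = 1
f(1) = 1
f(1) = 1
f(1) = 1

1


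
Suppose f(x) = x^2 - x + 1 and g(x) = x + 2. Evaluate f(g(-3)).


g(-3) = -1
f(-1) = 1*(-1)^2 - 1*(-1) + 1 = 3

3


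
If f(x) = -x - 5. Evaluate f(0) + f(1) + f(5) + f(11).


f(0) = -5
f(1) = -6
f(5) = -10
f(11) = -16
Sum = -37

-37


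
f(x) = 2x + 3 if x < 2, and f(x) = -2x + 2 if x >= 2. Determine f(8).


8 satisfies x >= 2
f(8) = -14

-14


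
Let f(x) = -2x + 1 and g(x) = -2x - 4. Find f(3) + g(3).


-15


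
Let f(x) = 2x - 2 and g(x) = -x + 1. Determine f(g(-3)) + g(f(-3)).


f(g(-3)) = 6
g(f(-3)) = 9
Sum = 15

15


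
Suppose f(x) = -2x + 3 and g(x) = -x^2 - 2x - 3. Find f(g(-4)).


g(-4) = -11
f(-11) = 25

25


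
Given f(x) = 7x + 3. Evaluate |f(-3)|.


18


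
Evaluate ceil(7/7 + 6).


7/7 = 1
1 + 6 = 7
ceil(7) = 7

7


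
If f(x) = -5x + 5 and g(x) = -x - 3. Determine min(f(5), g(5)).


f(5) = -20
g(5) = -8
min = -20

-20


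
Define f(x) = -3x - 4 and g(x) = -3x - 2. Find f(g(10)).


g(10) = -32
f(-32) = 92

92


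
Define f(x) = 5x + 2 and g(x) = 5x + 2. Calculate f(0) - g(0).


f(0) = 2
g(0) = 2
Difference = 0

0


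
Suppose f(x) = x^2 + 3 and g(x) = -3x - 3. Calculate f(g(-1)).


g(-1) = 0
f(0) = 1*(0)^2 + 3 = 3

3


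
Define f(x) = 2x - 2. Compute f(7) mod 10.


f(7) = 12
12 mod 10 = 2

2


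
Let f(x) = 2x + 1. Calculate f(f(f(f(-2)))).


-17


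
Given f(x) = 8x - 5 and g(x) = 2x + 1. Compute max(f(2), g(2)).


f(2) = 11
g(2) = 5
max = 11

11


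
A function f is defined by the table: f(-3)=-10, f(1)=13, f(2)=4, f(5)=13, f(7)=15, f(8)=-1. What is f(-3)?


Reading from the table at x = -3

-10


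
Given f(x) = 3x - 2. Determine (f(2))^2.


f(2) = 4
(4)^2 = 16

16


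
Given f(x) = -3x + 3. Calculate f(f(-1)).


f(-1) = 6
f(6) = -15

-15


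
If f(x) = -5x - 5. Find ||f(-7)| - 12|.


f(-7) = 30
|30| = 30
|30 - 12| = 18

18


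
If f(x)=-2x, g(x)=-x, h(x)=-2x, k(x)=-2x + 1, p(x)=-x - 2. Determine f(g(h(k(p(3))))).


p(3) = -5
k(-5) = 11
h(11) = -22
g(-22) = 22
f(22) = -44

-44


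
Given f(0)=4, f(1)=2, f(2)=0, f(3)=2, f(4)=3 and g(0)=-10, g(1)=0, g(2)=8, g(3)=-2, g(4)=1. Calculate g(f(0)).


1


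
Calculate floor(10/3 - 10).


10/3 = 3.3333
3.3333 - 10 = -6.6667
floor(-6.6667) = -7

-7


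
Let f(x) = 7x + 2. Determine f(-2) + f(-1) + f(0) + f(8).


43


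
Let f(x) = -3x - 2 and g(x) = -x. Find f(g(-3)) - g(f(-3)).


f(g(-3)) = -11
g(f(-3)) = -7
Difference = -4

-4


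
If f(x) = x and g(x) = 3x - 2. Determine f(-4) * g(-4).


56


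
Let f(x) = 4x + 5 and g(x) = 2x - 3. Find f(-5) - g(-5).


f(-5) = -15
g(-5) = -13
Difference = -2

-2


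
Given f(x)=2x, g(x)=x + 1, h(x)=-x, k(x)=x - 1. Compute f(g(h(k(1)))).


k(1) = 0
h(0) = 0
g(0) = 1
f(1) = 2

2


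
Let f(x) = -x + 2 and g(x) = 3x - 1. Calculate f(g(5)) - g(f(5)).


f(g(5)) = -12
g(f(5)) = -10
Difference = -2

-2


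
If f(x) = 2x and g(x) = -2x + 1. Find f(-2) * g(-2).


f(-2) = -4
g(-2) = 5
Product = -20

-20


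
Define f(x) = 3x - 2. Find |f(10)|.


f(10) = 28
|28| = 28

28


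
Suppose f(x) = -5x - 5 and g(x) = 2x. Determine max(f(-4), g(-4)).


15


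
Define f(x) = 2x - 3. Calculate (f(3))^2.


f(3) = 3
(3)^2 = 9

9


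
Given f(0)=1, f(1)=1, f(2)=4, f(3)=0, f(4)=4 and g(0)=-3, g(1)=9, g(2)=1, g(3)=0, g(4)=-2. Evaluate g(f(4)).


f(4) = 4
g(4) = -2

-2


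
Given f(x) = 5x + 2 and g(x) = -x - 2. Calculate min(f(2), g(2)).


f(2) = 12
g(2) = -4
min = -4

-4


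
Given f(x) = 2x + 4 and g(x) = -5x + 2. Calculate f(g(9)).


g(9) = -43
f(-43) = -82

-82


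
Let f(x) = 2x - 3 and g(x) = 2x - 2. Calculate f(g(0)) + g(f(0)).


-15


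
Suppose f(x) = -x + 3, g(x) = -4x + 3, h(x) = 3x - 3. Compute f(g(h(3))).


h(3) = 6
g(6) = -21
f(-21) = 24

24


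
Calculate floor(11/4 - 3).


11/4 = 2.75
2.75 - 3 = -0.25
floor(-0.25) = -1

-1


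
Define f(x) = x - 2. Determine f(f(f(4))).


f(4) = 2
f(2) = 0
f(0) = -2

-2


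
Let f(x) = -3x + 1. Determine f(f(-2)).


f(-2) = 7
f(7) = -20

-20


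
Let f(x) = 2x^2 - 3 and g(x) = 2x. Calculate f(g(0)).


g(0) = 0
f(0) = 2*(0)^2 - 3 = -3

-3


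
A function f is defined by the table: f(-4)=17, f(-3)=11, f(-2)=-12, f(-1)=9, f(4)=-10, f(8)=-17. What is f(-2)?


Reading from the table at x = -2

-12


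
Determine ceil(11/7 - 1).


11/7 = 1.5714
1.5714 - 1 = 0.5714
ceil(0.5714) = 1

1


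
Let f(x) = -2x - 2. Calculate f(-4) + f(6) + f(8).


f(-4) = 6
f(6) = -14
f(8) = -18
Sum = -26

-26


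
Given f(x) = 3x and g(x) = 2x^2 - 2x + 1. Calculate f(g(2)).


g(2) = 5
f(5) = 15

15


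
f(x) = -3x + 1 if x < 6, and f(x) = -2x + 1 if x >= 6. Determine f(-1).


4


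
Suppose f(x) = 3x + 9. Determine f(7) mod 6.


f(7) = 30
30 mod 6 = 0

0


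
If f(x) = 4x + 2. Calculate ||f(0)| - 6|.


f(0) = 2
|2| = 2
|2 - 6| = 4

4


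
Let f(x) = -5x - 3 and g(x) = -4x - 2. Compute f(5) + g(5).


-50


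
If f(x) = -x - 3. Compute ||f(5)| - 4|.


f(5) = -8
|-8| = 8
|8 - 4| = 4

4


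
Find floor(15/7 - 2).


15/7 = 2.1429
2.1429 - 2 = 0.1429
floor(0.1429) = 0

0


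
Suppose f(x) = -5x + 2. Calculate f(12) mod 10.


2


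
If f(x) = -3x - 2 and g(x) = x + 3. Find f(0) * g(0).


f(0) = -2
g(0) = 3
Product = -6

-6


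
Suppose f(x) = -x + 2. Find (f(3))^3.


-1


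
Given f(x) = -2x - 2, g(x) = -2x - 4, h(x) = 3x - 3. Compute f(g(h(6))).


h(6) = 15
g(15) = -34
f(-34) = 66

66


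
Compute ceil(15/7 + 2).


15/7 = 2.1429
2.1429 + 2 = 4.1429
ceil(4.1429) = 5

5


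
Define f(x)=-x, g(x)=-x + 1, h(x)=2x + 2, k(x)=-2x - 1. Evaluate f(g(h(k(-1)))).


k(-1) = 1
h(1) = 4
g(4) = -3
f(-3) = 3

3


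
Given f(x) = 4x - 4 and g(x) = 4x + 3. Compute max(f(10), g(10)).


f(10) = 36
g(10) = 43
max = 43

43


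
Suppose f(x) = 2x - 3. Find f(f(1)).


f(1) = -1
f(-1) = -5

-5


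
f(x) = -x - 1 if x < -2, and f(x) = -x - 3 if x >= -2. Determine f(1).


1 satisfies x >= -2
f(1) = -4

-4


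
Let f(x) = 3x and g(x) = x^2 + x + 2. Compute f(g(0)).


g(0) = 2
f(2) = 6

6


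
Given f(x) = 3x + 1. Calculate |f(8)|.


f(8) = 25
|25| = 25

25


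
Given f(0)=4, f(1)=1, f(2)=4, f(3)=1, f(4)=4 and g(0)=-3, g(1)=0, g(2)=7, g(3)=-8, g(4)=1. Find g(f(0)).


f(0) = 4
g(4) = 1

1


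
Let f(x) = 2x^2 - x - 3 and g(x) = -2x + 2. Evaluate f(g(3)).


33


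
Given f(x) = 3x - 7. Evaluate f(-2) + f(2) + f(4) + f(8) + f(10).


f(-2) = -13
f(2) = -1
f(4) = 5
f(8) = 17
f(10) = 23
Sum = 31

31


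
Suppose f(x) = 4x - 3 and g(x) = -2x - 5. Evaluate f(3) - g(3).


f(3) = 9
g(3) = -11
Difference = 20

20


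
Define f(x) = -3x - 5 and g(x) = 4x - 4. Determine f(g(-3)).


g(-3) = -16
f(-16) = 43

43


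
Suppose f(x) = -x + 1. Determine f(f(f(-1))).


f(-1) = 2
f(2) = -1
f(-1) = 2

2


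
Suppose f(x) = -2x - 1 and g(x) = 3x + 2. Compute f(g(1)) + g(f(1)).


f(g(1)) = -11
g(f(1)) = -7
Sum = -18

-18


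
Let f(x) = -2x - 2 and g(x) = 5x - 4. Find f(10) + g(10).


24


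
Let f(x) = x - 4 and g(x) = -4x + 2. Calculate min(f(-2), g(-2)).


f(-2) = -6
g(-2) = 10
min = -6

-6


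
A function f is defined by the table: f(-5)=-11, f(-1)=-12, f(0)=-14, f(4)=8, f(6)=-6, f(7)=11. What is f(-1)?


-12


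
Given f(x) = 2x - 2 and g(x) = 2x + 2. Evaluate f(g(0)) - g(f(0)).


f(g(0)) = 2
g(f(0)) = -2
Difference = 4

4


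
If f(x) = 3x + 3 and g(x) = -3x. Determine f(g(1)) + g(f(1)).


f(g(1)) = -6
g(f(1)) = -18
Sum = -24

-24


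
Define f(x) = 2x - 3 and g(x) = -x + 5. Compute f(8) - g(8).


f(8) = 13
g(8) = -3
Difference = 16

16


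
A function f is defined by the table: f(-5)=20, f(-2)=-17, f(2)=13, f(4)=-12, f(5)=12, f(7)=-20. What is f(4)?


Reading from the table at x = 4

-12


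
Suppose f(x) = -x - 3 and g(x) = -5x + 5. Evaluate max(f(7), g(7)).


f(7) = -10
g(7) = -30
max = -10

-10


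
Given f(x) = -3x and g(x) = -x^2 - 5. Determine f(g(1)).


18


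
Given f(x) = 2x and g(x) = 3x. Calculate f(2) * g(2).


f(2) = 4
g(2) = 6
Product = 24

24


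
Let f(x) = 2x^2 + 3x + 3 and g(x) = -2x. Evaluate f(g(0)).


g(0) = 0
f(0) = 2*(0)^2 + 3*(0) + 3 = 3

3


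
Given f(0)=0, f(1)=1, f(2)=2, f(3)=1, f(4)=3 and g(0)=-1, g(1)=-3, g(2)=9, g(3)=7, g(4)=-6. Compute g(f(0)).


-1


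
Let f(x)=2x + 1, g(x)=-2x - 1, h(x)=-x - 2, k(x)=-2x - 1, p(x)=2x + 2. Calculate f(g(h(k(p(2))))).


p(2) = 6
k(6) = -13
h(-13) = 11
g(11) = -23
f(-23) = -45

-45


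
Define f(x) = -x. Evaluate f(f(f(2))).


f(2) = -2
f(-2) = 2
f(2) = -2

-2


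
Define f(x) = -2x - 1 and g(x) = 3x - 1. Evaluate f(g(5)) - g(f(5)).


f(g(5)) = -29
g(f(5)) = -34
Difference = 5

5


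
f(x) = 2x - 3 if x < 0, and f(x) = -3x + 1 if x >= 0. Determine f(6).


6 satisfies x >= 0
f(6) = -17

-17


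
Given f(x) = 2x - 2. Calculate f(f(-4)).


f(-4) = -10
f(-10) = -22

-22


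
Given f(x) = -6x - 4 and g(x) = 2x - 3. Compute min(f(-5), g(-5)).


f(-5) = 26
g(-5) = -13
min = -13

-13


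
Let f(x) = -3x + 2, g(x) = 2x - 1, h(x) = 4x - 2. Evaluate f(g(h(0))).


17


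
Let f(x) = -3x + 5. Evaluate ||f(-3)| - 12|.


f(-3) = 14
|14| = 14
|14 - 12| = 2

2


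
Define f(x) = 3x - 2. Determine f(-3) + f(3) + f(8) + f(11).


f(-3) = -11
f(3) = 7
f(8) = 22
f(11) = 31
Sum = 49

49


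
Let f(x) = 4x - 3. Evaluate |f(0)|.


f(0) = -3
|-3| = 3

3


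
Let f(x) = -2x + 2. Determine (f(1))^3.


f(1) = 0
(0)^3 = 0

0


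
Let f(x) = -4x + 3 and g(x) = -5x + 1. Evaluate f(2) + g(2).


f(2) = -5
g(2) = -9
Sum = -14

-14


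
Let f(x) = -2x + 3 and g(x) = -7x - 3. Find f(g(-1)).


-5


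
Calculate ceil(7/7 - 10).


-9


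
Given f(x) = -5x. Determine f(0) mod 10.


f(0) = 0
0 mod 10 = 0

0


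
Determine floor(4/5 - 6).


4/5 = 0.8
0.8 - 6 = -5.2
floor(-5.2) = -6

-6


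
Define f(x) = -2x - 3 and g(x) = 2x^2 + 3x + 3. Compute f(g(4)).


g(4) = 47
f(47) = -97

-97


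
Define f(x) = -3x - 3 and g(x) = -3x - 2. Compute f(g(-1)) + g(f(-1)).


f(g(-1)) = -6
g(f(-1)) = -2
Sum = -8

-8


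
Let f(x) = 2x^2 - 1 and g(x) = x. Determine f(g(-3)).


g(-3) = -3
f(-3) = 2*(-3)^2 - 1 = 17

17


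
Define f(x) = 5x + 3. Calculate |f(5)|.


f(5) = 28
|28| = 28

28


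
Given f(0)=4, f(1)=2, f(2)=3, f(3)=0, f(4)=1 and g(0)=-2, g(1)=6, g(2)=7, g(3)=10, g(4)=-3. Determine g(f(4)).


f(4) = 1
g(1) = 6

6


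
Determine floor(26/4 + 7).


26/4 = 6.5
6.5 + 7 = 13.5
floor(13.5) = 13

13


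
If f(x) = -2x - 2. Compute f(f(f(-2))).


f(-2) = 2
f(2) = -6
f(-6) = 10

10


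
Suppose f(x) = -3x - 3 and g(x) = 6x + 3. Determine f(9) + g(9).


f(9) = -30
g(9) = 57
Sum = 27

27


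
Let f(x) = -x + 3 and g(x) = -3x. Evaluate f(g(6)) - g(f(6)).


12


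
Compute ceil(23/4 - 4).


23/4 = 5.75
5.75 - 4 = 1.75
ceil(1.75) = 2

2


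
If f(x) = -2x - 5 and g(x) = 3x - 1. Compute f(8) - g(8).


f(8) = -21
g(8) = 23
Difference = -44

-44


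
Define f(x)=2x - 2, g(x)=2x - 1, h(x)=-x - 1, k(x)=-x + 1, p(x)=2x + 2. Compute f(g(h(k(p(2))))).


p(2) = 6
k(6) = -5
h(-5) = 4
g(4) = 7
f(7) = 12

12


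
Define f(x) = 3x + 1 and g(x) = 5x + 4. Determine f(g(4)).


g(4) = 24
f(24) = 73

73


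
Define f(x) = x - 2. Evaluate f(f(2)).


f(2) = 0
f(0) = -2

-2


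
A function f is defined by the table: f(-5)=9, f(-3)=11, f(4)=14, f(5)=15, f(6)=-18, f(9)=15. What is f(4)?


14


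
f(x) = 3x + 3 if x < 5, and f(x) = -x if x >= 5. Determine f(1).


1 satisfies x < 5
f(1) = 6

6


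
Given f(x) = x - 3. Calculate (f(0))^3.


f(0) = -3
(-3)^3 = -27

-27


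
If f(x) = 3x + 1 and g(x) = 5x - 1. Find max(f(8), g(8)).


f(8) = 25
g(8) = 39
max = 39

39


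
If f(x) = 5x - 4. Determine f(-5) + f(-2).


f(-5) = -29
f(-2) = -14
Sum = -43

-43


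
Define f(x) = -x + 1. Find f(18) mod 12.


f(18) = -17
-17 mod 12 = 7

7


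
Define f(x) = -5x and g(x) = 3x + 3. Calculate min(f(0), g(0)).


f(0) = 0
g(0) = 3
min = 0

0


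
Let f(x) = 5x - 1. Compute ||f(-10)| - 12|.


f(-10) = -51
|-51| = 51
|51 - 12| = 39

39


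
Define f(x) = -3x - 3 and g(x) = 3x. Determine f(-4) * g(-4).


f(-4) = 9
g(-4) = -12
Product = -108

-108


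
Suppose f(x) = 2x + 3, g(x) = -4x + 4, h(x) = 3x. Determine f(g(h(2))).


h(2) = 6
g(6) = -20
f(-20) = -37

-37


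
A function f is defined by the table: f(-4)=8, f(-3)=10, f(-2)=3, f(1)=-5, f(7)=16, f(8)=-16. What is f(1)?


Reading from the table at x = 1

-5


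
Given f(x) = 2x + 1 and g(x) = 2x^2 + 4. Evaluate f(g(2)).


25


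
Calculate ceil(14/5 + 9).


14/5 = 2.8
2.8 + 9 = 11.8
ceil(11.8) = 12

12


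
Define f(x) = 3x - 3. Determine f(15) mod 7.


f(15) = 42
42 mod 7 = 0

0


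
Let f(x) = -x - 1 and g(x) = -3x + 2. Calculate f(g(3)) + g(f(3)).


f(g(3)) = 6
g(f(3)) = 14
Sum = 20

20


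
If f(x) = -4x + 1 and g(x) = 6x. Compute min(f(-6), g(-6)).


f(-6) = 25
g(-6) = -36
min = -36

-36


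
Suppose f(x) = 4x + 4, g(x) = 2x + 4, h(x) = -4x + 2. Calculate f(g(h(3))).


h(3) = -10
g(-10) = -16
f(-16) = -60

-60


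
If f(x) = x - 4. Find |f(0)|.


f(0) = -4
|-4| = 4

4


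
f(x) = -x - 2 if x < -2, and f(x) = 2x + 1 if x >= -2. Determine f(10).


10 satisfies x >= -2
f(10) = 21

21


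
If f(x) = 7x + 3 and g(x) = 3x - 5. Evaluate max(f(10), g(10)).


f(10) = 73
g(10) = 25
max = 73

73


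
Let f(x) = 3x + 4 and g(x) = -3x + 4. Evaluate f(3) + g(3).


f(3) = 13
g(3) = -5
Sum = 8

8


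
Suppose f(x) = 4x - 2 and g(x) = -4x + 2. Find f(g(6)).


-90


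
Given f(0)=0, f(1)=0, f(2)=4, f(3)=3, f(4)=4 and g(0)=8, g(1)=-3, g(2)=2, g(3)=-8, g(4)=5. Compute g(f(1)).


f(1) = 0
g(0) = 8

8


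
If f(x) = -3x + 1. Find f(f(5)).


f(5) = -14
f(-14) = 43

43


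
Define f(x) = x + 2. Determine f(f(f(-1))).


5


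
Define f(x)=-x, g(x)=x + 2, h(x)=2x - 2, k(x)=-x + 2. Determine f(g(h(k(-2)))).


k(-2) = 4
h(4) = 6
g(6) = 8
f(8) = -8

-8


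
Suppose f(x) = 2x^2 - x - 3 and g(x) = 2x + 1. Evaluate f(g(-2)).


g(-2) = -3
f(-3) = 2*(-3)^2 - 1*(-3) - 3 = 18

18


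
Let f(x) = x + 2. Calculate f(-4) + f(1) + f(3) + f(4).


f(-4) = -2
f(1) = 3
f(3) = 5
f(4) = 6
Sum = 12

12


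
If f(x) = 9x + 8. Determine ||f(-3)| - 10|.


f(-3) = -19
|-19| = 19
|19 - 10| = 9

9


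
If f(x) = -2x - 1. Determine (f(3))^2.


f(3) = -7
(-7)^2 = 49

49


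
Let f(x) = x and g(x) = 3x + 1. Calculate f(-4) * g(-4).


44


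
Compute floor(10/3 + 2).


10/3 = 3.3333
3.3333 + 2 = 5.3333
floor(5.3333) = 5

5


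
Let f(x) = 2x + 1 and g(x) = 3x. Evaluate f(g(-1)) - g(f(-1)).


f(g(-1)) = -5
g(f(-1)) = -3
Difference = -2

-2


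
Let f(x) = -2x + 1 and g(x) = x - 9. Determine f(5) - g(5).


f(5) = -9
g(5) = -4
Difference = -5

-5


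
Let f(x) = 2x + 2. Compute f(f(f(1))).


f(1) = 4
f(4) = 10
f(10) = 22

22


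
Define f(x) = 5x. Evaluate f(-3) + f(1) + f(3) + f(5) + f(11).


85


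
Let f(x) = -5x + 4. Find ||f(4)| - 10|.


6


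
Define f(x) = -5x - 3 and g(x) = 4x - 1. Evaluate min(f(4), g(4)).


f(4) = -23
g(4) = 15
min = -23

-23


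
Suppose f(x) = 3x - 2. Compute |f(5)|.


f(5) = 13
|13| = 13

13


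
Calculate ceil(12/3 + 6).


12/3 = 4
4 + 6 = 10
ceil(10) = 10

10


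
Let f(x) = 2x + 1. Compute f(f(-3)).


f(-3) = -5
f(-5) = -9

-9


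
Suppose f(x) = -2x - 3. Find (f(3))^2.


f(3) = -9
(-9)^2 = 81

81


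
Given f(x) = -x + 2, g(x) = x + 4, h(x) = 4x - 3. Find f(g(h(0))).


h(0) = -3
g(-3) = 1
f(1) = 1

1


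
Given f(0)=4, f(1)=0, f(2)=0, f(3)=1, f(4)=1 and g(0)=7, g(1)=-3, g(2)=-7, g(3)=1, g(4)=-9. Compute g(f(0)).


f(0) = 4
g(4) = -9

-9


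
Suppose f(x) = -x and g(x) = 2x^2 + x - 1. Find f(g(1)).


g(1) = 2
f(2) = -2

-2


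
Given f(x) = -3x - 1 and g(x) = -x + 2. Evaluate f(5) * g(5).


48


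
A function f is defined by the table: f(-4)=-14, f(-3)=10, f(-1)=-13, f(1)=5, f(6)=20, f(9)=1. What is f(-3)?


Reading from the table at x = -3

10


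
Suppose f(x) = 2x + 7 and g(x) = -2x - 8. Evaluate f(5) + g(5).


f(5) = 17
g(5) = -18
Sum = -1

-1


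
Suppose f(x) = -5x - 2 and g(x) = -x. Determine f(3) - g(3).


f(3) = -17
g(3) = -3
Difference = -14

-14


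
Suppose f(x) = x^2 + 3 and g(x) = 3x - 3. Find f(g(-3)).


g(-3) = -12
f(-12) = 1*(-12)^2 + 3 = 147

147


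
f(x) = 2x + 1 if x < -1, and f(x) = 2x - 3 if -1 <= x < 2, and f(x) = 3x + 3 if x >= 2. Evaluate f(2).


2 satisfies x >= 2
f(2) = 9

9


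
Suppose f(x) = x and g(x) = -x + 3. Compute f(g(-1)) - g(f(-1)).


f(g(-1)) = 4
g(f(-1)) = 4
Difference = 0

0
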